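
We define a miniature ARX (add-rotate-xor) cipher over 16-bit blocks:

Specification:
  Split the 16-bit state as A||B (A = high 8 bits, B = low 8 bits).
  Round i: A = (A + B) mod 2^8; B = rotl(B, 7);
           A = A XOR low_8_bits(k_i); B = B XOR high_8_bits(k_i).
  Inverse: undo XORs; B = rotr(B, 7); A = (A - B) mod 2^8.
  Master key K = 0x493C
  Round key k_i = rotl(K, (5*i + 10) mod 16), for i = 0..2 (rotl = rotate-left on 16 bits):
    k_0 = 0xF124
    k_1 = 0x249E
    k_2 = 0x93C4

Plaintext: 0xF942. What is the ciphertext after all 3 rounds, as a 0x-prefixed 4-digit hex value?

s_0 = plaintext = 0xF942
s_1 = Round(s_0, k_0) = 0x1FD0
s_2 = Round(s_1, k_1) = 0x714C
s_3 = Round(s_2, k_2) = 0x79B5

0x79B5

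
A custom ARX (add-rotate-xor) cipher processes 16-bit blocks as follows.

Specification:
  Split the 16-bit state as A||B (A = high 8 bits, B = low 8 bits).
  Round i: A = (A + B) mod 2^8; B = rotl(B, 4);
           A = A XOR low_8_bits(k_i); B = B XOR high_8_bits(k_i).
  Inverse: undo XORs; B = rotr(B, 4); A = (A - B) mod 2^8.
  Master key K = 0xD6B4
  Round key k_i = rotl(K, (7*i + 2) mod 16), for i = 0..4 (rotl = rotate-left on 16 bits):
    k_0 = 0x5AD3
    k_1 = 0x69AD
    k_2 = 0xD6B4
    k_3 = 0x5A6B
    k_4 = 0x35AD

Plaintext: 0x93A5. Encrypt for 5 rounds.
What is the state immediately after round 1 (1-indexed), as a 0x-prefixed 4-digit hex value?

0xEB00

s_0 = plaintext = 0x93A5
s_1 = Round(s_0, k_0) = 0xEB00
s_2 = Round(s_1, k_1) = 0x4669
s_3 = Round(s_2, k_2) = 0x1B40
s_4 = Round(s_3, k_3) = 0x305E
s_5 = Round(s_4, k_4) = 0x23D0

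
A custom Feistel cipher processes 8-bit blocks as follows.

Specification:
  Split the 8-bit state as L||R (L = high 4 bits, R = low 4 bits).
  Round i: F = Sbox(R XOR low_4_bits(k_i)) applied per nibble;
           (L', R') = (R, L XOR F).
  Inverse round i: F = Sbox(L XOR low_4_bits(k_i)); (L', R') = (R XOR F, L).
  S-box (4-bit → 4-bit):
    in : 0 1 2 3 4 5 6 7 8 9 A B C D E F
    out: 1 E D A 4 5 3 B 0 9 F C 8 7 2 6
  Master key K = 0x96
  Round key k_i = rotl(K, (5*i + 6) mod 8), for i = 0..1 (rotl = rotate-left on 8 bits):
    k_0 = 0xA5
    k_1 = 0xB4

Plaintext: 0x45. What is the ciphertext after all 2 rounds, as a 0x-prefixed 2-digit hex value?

s_0 = plaintext = 0x45
s_1 = Round(s_0, k_0) = 0x55
s_2 = Round(s_1, k_1) = 0x5B

0x5B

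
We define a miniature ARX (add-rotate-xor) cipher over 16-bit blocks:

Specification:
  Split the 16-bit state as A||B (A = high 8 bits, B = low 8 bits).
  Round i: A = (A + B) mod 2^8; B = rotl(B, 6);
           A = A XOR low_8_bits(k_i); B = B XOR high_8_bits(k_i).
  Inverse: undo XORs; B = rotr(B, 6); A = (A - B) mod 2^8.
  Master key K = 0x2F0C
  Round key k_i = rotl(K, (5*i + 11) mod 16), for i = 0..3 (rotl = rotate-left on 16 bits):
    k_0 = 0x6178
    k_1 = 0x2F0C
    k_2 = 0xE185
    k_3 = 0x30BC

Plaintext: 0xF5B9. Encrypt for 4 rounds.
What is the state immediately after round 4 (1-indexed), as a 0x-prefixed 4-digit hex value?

0x9686

s_0 = plaintext = 0xF5B9
s_1 = Round(s_0, k_0) = 0xD60F
s_2 = Round(s_1, k_1) = 0xE9EC
s_3 = Round(s_2, k_2) = 0x50DA
s_4 = Round(s_3, k_3) = 0x9686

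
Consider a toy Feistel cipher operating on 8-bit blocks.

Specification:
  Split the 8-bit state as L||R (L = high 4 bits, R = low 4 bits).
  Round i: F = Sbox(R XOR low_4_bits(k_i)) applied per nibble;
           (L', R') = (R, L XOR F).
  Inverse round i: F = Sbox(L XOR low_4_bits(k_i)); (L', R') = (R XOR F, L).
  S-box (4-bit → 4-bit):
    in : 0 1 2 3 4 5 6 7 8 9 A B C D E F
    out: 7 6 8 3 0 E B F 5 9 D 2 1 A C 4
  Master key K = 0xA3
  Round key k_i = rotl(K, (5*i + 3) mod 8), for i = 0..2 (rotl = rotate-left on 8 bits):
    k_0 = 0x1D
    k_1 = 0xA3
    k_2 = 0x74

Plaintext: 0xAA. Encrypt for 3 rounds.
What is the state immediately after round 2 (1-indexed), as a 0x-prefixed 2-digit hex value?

s_0 = plaintext = 0xAA
s_1 = Round(s_0, k_0) = 0xA5
s_2 = Round(s_1, k_1) = 0x51
s_3 = Round(s_2, k_2) = 0x1B

0x51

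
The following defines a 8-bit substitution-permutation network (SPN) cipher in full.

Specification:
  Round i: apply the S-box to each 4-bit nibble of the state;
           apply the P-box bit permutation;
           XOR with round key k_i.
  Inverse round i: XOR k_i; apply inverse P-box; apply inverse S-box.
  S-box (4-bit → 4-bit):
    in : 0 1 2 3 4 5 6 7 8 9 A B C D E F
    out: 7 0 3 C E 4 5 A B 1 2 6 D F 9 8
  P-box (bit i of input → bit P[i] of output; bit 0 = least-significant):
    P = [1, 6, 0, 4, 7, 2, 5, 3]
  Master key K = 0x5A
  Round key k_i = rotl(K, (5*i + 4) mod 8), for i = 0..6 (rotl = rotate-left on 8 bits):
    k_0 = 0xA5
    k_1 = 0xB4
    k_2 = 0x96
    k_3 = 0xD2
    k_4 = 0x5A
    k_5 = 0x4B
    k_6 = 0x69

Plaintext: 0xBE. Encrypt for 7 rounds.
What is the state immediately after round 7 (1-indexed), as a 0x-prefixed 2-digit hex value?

0x87

s_0 = plaintext = 0xBE
s_1 = Round(s_0, k_0) = 0x93
s_2 = Round(s_1, k_1) = 0x25
s_3 = Round(s_2, k_2) = 0x13
s_4 = Round(s_3, k_3) = 0xC3
s_5 = Round(s_4, k_4) = 0xE3
s_6 = Round(s_5, k_5) = 0xD2
s_7 = Round(s_6, k_6) = 0x87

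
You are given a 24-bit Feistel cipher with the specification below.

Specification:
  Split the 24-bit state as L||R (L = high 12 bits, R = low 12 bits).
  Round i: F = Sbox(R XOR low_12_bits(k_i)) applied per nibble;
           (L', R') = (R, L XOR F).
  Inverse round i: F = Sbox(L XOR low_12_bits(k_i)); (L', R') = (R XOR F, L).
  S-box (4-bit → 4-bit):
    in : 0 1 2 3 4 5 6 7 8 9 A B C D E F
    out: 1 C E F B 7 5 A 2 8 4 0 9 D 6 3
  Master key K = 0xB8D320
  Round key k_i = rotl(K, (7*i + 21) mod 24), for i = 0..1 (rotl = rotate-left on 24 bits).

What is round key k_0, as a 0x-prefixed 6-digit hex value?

0x171A64

K = 0xB8D320
k_0 = rotl(K, (7*0+21) mod 24) = rotl(K, 21) = 0x171A64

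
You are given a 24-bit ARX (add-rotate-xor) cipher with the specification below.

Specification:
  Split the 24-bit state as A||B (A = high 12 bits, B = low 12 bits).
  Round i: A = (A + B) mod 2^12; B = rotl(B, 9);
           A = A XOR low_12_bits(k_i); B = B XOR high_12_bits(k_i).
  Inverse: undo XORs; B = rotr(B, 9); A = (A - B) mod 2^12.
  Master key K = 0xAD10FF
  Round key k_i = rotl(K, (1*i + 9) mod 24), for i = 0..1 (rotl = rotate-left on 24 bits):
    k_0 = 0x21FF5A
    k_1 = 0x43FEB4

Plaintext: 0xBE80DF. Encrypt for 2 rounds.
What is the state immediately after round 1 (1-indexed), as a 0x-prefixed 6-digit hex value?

0x39DC04

s_0 = plaintext = 0xBE80DF
s_1 = Round(s_0, k_0) = 0x39DC04
s_2 = Round(s_1, k_1) = 0x115DBF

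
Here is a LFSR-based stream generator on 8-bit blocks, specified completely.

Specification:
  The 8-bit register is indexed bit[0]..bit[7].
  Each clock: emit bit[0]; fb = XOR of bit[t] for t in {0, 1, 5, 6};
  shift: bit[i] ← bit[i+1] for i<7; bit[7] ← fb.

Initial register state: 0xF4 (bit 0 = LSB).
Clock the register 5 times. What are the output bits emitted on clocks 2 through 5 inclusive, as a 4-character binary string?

reg_0 = 0xF4
clock 1: out=0, reg = 0x7A
clock 2: out=0, reg = 0xBD
clock 3: out=1, reg = 0x5E
clock 4: out=0, reg = 0x2F
clock 5: out=1, reg = 0x97

0101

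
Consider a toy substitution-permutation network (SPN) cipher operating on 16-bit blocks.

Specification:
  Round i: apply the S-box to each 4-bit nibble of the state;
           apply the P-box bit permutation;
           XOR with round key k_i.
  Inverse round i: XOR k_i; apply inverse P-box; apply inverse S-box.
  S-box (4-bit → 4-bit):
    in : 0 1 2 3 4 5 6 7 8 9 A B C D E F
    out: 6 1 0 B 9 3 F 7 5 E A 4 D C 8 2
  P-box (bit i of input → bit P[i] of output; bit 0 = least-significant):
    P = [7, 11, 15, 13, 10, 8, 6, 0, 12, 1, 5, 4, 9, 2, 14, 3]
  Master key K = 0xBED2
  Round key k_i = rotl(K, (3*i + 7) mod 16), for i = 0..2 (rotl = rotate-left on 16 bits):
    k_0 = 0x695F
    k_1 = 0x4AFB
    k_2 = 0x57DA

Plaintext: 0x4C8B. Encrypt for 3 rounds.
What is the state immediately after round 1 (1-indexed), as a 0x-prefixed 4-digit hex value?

0xFF27

s_0 = plaintext = 0x4C8B
s_1 = Round(s_0, k_0) = 0xFF27
s_2 = Round(s_1, k_1) = 0xC27D
s_3 = Round(s_2, k_2) = 0xB092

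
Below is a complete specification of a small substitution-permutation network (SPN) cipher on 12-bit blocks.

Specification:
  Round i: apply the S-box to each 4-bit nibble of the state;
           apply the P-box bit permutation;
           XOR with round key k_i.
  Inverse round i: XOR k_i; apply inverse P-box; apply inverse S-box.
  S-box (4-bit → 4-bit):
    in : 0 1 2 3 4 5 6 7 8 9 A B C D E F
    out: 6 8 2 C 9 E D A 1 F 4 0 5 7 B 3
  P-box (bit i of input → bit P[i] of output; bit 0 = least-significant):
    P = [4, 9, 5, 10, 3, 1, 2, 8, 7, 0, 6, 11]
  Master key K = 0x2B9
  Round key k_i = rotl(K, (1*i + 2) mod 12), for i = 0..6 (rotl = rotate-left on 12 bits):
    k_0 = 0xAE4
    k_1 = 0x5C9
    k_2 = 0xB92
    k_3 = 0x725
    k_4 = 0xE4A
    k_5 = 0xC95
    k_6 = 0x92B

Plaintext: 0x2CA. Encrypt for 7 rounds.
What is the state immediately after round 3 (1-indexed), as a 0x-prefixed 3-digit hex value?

0x5F2

s_0 = plaintext = 0x2CA
s_1 = Round(s_0, k_0) = 0xAC9
s_2 = Round(s_1, k_1) = 0x3B5
s_3 = Round(s_2, k_2) = 0x5F2
s_4 = Round(s_3, k_3) = 0xD6E
s_5 = Round(s_4, k_4) = 0x997
s_6 = Round(s_5, k_5) = 0x35A
s_7 = Round(s_6, k_6) = 0x04D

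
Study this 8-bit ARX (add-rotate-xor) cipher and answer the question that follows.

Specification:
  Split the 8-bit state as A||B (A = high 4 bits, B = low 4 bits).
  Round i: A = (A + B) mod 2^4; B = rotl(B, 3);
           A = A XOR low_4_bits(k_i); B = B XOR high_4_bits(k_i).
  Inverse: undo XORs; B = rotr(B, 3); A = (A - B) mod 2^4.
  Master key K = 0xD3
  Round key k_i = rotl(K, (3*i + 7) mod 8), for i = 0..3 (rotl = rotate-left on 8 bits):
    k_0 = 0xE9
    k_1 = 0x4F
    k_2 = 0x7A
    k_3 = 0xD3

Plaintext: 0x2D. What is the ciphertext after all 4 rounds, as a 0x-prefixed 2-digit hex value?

s_0 = plaintext = 0x2D
s_1 = Round(s_0, k_0) = 0x60
s_2 = Round(s_1, k_1) = 0x94
s_3 = Round(s_2, k_2) = 0x75
s_4 = Round(s_3, k_3) = 0xF7

0xF7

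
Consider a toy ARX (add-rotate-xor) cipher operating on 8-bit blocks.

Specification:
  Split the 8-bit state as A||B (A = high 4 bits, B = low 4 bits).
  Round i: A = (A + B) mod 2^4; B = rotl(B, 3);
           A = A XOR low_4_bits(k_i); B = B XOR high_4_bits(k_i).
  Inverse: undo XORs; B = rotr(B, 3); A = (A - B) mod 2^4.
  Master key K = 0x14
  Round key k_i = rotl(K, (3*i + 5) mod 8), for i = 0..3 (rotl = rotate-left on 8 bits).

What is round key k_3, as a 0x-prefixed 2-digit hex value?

K = 0x14
k_0 = rotl(K, (3*0+5) mod 8) = rotl(K, 5) = 0x82
k_1 = rotl(K, (3*1+5) mod 8) = rotl(K, 0) = 0x14
k_2 = rotl(K, (3*2+5) mod 8) = rotl(K, 3) = 0xA0
k_3 = rotl(K, (3*3+5) mod 8) = rotl(K, 6) = 0x05

0x05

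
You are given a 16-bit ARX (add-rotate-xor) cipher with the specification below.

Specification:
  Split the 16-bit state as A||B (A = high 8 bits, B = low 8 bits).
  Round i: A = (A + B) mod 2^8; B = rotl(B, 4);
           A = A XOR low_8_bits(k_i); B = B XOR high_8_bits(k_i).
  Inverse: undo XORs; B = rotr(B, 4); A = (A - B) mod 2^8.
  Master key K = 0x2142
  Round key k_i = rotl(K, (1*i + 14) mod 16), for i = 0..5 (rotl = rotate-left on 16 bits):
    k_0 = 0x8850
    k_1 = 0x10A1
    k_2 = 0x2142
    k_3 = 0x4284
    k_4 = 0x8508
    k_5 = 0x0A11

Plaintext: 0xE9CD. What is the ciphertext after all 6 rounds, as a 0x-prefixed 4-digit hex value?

0x9557

s_0 = plaintext = 0xE9CD
s_1 = Round(s_0, k_0) = 0xE654
s_2 = Round(s_1, k_1) = 0x9B55
s_3 = Round(s_2, k_2) = 0xB274
s_4 = Round(s_3, k_3) = 0xA205
s_5 = Round(s_4, k_4) = 0xAFD5
s_6 = Round(s_5, k_5) = 0x9557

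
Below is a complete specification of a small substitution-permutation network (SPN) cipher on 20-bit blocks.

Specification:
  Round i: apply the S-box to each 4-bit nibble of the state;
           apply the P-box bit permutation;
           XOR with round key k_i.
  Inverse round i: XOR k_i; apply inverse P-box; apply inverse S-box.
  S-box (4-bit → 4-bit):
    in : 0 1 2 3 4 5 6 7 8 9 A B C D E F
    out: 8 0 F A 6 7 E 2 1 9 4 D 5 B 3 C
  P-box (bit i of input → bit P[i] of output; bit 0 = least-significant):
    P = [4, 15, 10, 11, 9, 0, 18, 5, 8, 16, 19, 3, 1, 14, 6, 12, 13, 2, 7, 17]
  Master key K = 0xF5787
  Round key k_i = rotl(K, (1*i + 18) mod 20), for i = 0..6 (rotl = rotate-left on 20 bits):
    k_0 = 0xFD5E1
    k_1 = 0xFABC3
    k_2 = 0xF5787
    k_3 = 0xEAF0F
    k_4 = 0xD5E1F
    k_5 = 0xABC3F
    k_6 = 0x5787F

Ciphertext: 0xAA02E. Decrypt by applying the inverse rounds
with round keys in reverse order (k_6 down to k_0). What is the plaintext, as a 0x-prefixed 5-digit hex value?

s_0 = ciphertext = 0xAA02E
s_1 = InvRound(s_0, k_6) = 0x0644D
s_2 = InvRound(s_1, k_5) = 0x02A0D
s_3 = InvRound(s_2, k_4) = 0x8D4AC
s_4 = InvRound(s_3, k_3) = 0xBD820
s_5 = InvRound(s_4, k_2) = 0x48826
s_6 = InvRound(s_5, k_1) = 0x2A5D1
s_7 = InvRound(s_6, k_0) = 0x834F8

0x834F8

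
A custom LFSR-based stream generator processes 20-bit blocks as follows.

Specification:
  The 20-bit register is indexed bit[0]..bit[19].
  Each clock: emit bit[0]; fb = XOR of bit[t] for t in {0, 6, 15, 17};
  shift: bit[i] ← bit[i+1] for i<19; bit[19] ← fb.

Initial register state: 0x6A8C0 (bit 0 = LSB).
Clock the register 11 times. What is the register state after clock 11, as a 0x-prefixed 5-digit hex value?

0x3CAD5

reg_0 = 0x6A8C0
clock 1: out=0, reg = 0xB5460
clock 2: out=0, reg = 0x5AA30
clock 3: out=0, reg = 0xAD518
clock 4: out=0, reg = 0x56A8C
clock 5: out=0, reg = 0x2B546
clock 6: out=0, reg = 0x95AA3
clock 7: out=1, reg = 0xCAD51
clock 8: out=1, reg = 0xE56A8
clock 9: out=0, reg = 0xF2B54
clock 10: out=0, reg = 0x795AA
clock 11: out=0, reg = 0x3CAD5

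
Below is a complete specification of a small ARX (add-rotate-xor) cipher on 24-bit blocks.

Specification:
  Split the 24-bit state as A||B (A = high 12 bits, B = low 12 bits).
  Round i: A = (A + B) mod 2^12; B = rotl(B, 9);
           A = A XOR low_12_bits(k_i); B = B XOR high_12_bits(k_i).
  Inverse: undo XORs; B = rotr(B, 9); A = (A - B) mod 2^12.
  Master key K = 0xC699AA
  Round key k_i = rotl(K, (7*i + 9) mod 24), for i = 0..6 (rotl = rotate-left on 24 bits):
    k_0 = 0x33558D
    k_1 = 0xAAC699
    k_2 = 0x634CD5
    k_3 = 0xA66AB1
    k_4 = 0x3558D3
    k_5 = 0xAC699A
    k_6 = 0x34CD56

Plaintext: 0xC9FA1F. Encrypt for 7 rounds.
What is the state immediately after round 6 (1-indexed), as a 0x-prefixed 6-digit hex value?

s_0 = plaintext = 0xC9FA1F
s_1 = Round(s_0, k_0) = 0x333C76
s_2 = Round(s_1, k_1) = 0x930722
s_3 = Round(s_2, k_2) = 0xC872D0
s_4 = Round(s_3, k_3) = 0x5E6A3C
s_5 = Round(s_4, k_4) = 0x8F1A12
s_6 = Round(s_5, k_5) = 0xA99F84
s_7 = Round(s_6, k_6) = 0x74BABC

0xA99F84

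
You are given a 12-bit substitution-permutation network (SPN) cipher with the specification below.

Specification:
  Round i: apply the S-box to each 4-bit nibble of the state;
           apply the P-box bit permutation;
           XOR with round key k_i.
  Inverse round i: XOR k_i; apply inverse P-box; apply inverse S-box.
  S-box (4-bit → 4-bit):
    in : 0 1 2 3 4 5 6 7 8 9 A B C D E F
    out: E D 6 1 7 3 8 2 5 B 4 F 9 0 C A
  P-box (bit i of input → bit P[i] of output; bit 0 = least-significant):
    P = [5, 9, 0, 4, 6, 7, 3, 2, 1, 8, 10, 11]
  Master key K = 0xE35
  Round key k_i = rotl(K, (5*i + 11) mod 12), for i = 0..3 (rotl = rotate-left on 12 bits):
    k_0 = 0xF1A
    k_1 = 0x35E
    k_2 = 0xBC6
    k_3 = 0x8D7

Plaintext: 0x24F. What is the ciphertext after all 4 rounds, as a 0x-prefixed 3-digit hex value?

s_0 = plaintext = 0x24F
s_1 = Round(s_0, k_0) = 0x8C2
s_2 = Round(s_1, k_1) = 0x519
s_3 = Round(s_2, k_2) = 0x8B8
s_4 = Round(s_3, k_3) = 0xC38

0xC38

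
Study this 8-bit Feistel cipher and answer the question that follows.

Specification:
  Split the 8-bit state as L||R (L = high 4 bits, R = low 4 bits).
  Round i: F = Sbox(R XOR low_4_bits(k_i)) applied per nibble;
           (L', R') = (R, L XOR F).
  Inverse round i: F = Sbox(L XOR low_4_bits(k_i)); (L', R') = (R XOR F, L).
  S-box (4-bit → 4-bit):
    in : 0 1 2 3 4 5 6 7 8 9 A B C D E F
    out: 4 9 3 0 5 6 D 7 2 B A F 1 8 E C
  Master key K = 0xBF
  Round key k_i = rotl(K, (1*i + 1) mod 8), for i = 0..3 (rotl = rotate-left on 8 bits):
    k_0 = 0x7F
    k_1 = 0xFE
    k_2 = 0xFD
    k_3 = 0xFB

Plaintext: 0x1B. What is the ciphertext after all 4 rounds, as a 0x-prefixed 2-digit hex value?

0x5F

s_0 = plaintext = 0x1B
s_1 = Round(s_0, k_0) = 0xB4
s_2 = Round(s_1, k_1) = 0x41
s_3 = Round(s_2, k_2) = 0x15
s_4 = Round(s_3, k_3) = 0x5F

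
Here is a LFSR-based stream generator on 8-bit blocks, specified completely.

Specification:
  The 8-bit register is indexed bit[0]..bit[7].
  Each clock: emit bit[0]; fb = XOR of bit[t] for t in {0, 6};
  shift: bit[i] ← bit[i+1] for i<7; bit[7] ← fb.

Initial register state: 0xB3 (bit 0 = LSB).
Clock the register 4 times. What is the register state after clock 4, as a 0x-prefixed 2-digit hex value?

reg_0 = 0xB3
clock 1: out=1, reg = 0xD9
clock 2: out=1, reg = 0x6C
clock 3: out=0, reg = 0xB6
clock 4: out=0, reg = 0x5B

0x5B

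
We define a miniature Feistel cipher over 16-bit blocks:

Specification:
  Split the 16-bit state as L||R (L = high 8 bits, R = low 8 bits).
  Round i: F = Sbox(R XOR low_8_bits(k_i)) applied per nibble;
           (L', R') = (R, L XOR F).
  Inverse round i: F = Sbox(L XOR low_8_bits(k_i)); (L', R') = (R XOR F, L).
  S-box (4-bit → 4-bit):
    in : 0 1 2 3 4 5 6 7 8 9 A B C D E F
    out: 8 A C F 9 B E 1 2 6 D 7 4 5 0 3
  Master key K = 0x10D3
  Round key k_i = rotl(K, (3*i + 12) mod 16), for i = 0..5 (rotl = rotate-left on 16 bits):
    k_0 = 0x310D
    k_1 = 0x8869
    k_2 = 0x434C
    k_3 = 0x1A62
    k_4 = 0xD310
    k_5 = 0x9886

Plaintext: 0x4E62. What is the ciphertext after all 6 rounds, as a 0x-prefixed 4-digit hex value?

s_0 = plaintext = 0x4E62
s_1 = Round(s_0, k_0) = 0x62AD
s_2 = Round(s_1, k_1) = 0xAD2B
s_3 = Round(s_2, k_2) = 0x2B4C
s_4 = Round(s_3, k_3) = 0x4CEB
s_5 = Round(s_4, k_4) = 0xEB7B
s_6 = Round(s_5, k_5) = 0x7BDE

0x7BDE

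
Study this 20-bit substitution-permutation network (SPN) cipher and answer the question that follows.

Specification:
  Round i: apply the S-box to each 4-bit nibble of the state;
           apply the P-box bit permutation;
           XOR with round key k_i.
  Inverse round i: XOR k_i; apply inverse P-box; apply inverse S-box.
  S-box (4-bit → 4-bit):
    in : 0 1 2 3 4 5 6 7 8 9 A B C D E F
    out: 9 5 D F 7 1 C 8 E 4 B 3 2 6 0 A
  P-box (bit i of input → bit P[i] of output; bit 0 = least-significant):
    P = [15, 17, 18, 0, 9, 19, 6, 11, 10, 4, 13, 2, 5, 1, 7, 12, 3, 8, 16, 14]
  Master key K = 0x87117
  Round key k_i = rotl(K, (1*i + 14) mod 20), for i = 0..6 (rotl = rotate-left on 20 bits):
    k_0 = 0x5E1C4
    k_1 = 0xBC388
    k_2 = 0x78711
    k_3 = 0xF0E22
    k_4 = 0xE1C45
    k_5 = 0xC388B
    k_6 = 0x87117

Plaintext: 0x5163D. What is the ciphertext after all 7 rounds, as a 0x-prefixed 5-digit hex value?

s_0 = plaintext = 0x5163D
s_1 = Round(s_0, k_0) = 0xBCB28
s_2 = Round(s_1, k_1) = 0xDCCD3
s_3 = Round(s_2, k_2) = 0x80642
s_4 = Round(s_3, k_3) = 0x2FD47
s_5 = Round(s_4, k_4) = 0x76E1E
s_6 = Round(s_5, k_5) = 0xC6A4B
s_7 = Round(s_6, k_6) = 0x2E6C3

0x2E6C3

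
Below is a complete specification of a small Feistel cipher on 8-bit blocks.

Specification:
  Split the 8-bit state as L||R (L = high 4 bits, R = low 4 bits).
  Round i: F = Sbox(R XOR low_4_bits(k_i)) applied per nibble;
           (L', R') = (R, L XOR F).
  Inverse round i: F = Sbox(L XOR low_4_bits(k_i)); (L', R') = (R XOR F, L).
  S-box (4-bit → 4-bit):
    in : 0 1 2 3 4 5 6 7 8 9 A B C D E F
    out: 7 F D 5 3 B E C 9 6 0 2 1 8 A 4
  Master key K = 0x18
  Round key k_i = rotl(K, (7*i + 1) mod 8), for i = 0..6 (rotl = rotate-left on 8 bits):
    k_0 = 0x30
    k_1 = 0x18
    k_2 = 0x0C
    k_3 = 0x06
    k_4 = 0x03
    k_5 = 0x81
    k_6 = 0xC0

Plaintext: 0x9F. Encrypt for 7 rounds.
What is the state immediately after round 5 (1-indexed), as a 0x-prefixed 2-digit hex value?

0x94

s_0 = plaintext = 0x9F
s_1 = Round(s_0, k_0) = 0xFD
s_2 = Round(s_1, k_1) = 0xD4
s_3 = Round(s_2, k_2) = 0x44
s_4 = Round(s_3, k_3) = 0x49
s_5 = Round(s_4, k_4) = 0x94
s_6 = Round(s_5, k_5) = 0x42
s_7 = Round(s_6, k_6) = 0x29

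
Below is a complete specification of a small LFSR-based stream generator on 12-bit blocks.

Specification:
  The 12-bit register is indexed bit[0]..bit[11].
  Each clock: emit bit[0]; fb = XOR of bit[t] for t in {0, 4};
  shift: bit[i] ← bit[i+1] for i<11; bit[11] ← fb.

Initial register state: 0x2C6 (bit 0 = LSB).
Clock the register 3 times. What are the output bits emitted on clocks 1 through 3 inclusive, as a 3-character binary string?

011

reg_0 = 0x2C6
clock 1: out=0, reg = 0x163
clock 2: out=1, reg = 0x8B1
clock 3: out=1, reg = 0x458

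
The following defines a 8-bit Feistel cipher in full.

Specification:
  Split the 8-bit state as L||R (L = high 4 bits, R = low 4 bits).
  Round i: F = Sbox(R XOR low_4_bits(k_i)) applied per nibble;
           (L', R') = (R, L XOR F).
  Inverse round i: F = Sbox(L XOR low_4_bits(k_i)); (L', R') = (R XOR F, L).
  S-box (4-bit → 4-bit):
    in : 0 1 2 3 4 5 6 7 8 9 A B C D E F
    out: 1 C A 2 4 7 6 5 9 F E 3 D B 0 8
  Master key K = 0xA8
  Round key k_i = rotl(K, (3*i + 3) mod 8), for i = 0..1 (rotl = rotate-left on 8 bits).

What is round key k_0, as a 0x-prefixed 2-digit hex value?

K = 0xA8
k_0 = rotl(K, (3*0+3) mod 8) = rotl(K, 3) = 0x45

0x45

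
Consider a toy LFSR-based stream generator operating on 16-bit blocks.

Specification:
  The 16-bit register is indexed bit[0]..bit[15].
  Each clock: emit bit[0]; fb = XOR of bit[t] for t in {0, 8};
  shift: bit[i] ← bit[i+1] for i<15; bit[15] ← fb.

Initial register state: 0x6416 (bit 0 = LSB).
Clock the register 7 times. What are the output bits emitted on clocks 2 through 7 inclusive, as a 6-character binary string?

110100

reg_0 = 0x6416
clock 1: out=0, reg = 0x320B
clock 2: out=1, reg = 0x9905
clock 3: out=1, reg = 0x4C82
clock 4: out=0, reg = 0x2641
clock 5: out=1, reg = 0x9320
clock 6: out=0, reg = 0xC990
clock 7: out=0, reg = 0xE4C8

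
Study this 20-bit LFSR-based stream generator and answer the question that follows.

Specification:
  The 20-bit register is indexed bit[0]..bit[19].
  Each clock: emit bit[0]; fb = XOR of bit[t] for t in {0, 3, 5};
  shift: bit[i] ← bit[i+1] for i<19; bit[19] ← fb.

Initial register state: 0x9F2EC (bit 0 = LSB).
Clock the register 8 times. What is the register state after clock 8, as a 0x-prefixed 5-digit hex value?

0x269F2

reg_0 = 0x9F2EC
clock 1: out=0, reg = 0x4F976
clock 2: out=0, reg = 0xA7CBB
clock 3: out=1, reg = 0xD3E5D
clock 4: out=1, reg = 0x69F2E
clock 5: out=0, reg = 0x34F97
clock 6: out=1, reg = 0x9A7CB
clock 7: out=1, reg = 0x4D3E5
clock 8: out=1, reg = 0x269F2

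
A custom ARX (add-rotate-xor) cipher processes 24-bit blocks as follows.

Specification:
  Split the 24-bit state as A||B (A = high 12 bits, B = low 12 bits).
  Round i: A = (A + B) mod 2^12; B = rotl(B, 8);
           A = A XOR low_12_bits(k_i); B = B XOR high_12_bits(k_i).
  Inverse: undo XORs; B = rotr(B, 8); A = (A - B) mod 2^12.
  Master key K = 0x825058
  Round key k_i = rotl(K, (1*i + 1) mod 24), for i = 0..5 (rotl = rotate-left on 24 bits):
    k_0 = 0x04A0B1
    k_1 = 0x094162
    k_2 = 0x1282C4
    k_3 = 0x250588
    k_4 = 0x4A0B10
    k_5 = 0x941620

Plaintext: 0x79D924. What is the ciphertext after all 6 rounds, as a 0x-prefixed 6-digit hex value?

0xBAB4AC

s_0 = plaintext = 0x79D924
s_1 = Round(s_0, k_0) = 0x0704D8
s_2 = Round(s_1, k_1) = 0x42A8D9
s_3 = Round(s_2, k_2) = 0xFC78A5
s_4 = Round(s_3, k_3) = 0xDE47DA
s_5 = Round(s_4, k_4) = 0xEAEEDD
s_6 = Round(s_5, k_5) = 0xBAB4AC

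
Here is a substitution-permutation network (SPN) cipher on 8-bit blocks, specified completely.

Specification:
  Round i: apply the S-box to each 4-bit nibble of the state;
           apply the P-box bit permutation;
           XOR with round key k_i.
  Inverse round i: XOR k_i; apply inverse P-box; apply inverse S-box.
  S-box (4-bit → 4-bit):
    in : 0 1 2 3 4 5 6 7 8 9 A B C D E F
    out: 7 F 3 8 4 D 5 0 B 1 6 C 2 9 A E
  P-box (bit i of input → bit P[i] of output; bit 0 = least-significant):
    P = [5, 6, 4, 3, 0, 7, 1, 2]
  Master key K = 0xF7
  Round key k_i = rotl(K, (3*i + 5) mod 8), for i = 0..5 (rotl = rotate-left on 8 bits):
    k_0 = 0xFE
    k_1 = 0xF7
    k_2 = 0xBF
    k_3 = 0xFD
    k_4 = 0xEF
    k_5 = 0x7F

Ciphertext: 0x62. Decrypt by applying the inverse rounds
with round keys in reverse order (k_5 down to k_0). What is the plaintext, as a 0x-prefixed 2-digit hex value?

0xEA

s_0 = ciphertext = 0x62
s_1 = InvRound(s_0, k_5) = 0xDB
s_2 = InvRound(s_1, k_4) = 0x36
s_3 = InvRound(s_2, k_3) = 0x0E
s_4 = InvRound(s_3, k_2) = 0x26
s_5 = InvRound(s_4, k_1) = 0x2A
s_6 = InvRound(s_5, k_0) = 0xEA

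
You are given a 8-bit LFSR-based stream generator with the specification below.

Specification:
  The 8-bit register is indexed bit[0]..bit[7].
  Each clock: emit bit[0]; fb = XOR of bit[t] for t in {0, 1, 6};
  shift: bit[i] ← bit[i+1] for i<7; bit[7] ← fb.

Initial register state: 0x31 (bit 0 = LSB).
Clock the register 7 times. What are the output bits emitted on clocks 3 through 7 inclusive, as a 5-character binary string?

00110

reg_0 = 0x31
clock 1: out=1, reg = 0x98
clock 2: out=0, reg = 0x4C
clock 3: out=0, reg = 0xA6
clock 4: out=0, reg = 0xD3
clock 5: out=1, reg = 0xE9
clock 6: out=1, reg = 0x74
clock 7: out=0, reg = 0xBA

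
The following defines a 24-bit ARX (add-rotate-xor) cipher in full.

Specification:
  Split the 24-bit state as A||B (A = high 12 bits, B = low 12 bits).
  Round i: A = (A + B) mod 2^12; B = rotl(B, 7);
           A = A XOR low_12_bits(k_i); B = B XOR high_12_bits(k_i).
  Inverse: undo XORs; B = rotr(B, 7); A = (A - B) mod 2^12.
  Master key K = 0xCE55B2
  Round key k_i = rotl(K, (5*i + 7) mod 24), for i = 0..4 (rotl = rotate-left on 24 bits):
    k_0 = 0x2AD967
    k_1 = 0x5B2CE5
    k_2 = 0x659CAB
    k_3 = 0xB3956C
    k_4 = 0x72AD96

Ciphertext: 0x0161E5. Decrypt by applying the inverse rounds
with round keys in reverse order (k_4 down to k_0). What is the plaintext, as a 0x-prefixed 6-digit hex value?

s_0 = ciphertext = 0x0161E5
s_1 = InvRound(s_0, k_4) = 0x3939ED
s_2 = InvRound(s_1, k_3) = 0xC7AA85
s_3 = InvRound(s_2, k_2) = 0x538B99
s_4 = InvRound(s_3, k_1) = 0x46157C
s_5 = InvRound(s_4, k_0) = 0x2D7A2F

0x2D7A2F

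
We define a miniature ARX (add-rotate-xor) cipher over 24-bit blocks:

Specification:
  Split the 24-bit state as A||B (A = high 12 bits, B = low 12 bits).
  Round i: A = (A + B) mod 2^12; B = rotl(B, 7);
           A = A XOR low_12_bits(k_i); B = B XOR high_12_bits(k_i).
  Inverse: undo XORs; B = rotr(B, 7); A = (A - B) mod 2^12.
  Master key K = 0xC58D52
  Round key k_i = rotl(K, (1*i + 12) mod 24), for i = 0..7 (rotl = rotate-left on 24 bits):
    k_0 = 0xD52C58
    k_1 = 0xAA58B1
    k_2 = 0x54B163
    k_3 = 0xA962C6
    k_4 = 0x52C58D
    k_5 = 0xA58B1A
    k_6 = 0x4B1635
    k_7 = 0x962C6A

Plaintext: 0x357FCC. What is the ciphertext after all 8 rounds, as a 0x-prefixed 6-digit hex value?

s_0 = plaintext = 0x357FCC
s_1 = Round(s_0, k_0) = 0xF7BB2C
s_2 = Round(s_1, k_1) = 0x216CFC
s_3 = Round(s_2, k_2) = 0xE71B2C
s_4 = Round(s_3, k_3) = 0xB5BCCF
s_5 = Round(s_4, k_4) = 0xDA72CA
s_6 = Round(s_5, k_5) = 0xB6BF4E
s_7 = Round(s_6, k_6) = 0xC8C3CB
s_8 = Round(s_7, k_7) = 0xC3DCFC

0xC3DCFC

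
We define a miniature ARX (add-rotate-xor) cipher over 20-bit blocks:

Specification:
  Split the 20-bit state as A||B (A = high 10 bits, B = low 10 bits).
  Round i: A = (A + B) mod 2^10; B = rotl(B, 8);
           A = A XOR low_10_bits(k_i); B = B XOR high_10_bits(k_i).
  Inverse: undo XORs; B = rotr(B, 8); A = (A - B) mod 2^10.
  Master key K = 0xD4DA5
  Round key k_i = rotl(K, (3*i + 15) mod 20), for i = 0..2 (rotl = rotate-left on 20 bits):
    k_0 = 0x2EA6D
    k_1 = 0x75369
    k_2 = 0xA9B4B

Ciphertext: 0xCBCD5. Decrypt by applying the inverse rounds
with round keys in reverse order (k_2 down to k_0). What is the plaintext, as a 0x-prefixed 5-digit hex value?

s_0 = ciphertext = 0xCBCD5
s_1 = InvRound(s_0, k_2) = 0xA59CE
s_2 = InvRound(s_1, k_1) = 0x65C68
s_3 = InvRound(s_2, k_0) = 0x2CB48

0x2CB48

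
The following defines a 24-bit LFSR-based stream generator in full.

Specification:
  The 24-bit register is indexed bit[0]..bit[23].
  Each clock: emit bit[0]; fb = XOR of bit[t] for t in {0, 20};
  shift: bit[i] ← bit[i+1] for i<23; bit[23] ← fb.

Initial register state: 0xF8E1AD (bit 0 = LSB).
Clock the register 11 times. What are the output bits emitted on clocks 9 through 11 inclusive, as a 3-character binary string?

reg_0 = 0xF8E1AD
clock 1: out=1, reg = 0x7C70D6
clock 2: out=0, reg = 0xBE386B
clock 3: out=1, reg = 0x5F1C35
clock 4: out=1, reg = 0x2F8E1A
clock 5: out=0, reg = 0x17C70D
clock 6: out=1, reg = 0x0BE386
clock 7: out=0, reg = 0x05F1C3
clock 8: out=1, reg = 0x82F8E1
clock 9: out=1, reg = 0xC17C70
clock 10: out=0, reg = 0x60BE38
clock 11: out=0, reg = 0x305F1C

100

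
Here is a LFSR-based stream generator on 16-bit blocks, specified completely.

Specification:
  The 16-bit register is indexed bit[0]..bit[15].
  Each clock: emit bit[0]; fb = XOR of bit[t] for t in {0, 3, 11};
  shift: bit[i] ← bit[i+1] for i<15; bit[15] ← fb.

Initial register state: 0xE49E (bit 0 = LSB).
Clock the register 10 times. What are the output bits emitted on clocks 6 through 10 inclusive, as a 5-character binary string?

00100

reg_0 = 0xE49E
clock 1: out=0, reg = 0xF24F
clock 2: out=1, reg = 0x7927
clock 3: out=1, reg = 0x3C93
clock 4: out=1, reg = 0x1E49
clock 5: out=1, reg = 0x8F24
clock 6: out=0, reg = 0xC792
clock 7: out=0, reg = 0x63C9
clock 8: out=1, reg = 0x31E4
clock 9: out=0, reg = 0x18F2
clock 10: out=0, reg = 0x8C79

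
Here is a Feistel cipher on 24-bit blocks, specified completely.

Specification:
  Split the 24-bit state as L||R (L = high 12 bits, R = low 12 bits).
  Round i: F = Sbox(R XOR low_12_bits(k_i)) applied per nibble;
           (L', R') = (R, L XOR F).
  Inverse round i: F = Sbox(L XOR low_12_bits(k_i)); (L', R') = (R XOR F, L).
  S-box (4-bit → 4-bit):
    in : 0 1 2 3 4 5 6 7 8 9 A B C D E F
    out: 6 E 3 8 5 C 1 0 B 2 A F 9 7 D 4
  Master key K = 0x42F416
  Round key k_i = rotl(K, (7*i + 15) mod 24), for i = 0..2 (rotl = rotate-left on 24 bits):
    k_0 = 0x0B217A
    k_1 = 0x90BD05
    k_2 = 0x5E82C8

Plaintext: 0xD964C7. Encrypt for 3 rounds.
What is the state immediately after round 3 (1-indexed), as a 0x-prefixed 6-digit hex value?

s_0 = plaintext = 0xD964C7
s_1 = Round(s_0, k_0) = 0x4C7161
s_2 = Round(s_1, k_1) = 0x161DD2
s_3 = Round(s_2, k_2) = 0xDD258B

0xDD258B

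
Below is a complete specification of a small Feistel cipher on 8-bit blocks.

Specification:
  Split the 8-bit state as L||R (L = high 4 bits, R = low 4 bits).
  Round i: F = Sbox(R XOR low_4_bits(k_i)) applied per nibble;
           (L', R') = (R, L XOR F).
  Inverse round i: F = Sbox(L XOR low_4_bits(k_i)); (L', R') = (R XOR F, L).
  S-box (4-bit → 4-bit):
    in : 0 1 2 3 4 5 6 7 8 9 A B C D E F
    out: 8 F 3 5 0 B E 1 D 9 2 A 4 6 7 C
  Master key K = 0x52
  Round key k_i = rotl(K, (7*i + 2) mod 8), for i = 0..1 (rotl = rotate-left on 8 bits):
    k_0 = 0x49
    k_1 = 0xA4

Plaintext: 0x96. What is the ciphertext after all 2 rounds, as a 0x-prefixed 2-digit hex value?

0x59

s_0 = plaintext = 0x96
s_1 = Round(s_0, k_0) = 0x65
s_2 = Round(s_1, k_1) = 0x59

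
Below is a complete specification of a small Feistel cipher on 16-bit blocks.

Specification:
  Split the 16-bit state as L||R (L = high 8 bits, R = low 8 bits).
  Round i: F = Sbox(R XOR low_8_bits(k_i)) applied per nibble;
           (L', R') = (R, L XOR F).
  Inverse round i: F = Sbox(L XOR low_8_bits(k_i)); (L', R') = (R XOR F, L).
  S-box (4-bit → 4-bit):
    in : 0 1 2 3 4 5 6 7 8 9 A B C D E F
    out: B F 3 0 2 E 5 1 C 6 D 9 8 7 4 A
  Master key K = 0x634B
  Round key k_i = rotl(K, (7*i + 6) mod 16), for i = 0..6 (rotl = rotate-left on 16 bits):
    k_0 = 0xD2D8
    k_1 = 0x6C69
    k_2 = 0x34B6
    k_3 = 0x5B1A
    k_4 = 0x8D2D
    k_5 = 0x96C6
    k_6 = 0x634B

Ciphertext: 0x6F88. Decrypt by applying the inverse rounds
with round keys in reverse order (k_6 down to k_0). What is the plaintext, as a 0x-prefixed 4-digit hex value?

0x7D49

s_0 = ciphertext = 0x6F88
s_1 = InvRound(s_0, k_6) = 0xBA6F
s_2 = InvRound(s_1, k_5) = 0x77BA
s_3 = InvRound(s_2, k_4) = 0x5777
s_4 = InvRound(s_3, k_3) = 0x5057
s_5 = InvRound(s_4, k_2) = 0x1250
s_6 = InvRound(s_5, k_1) = 0x4912
s_7 = InvRound(s_6, k_0) = 0x7D49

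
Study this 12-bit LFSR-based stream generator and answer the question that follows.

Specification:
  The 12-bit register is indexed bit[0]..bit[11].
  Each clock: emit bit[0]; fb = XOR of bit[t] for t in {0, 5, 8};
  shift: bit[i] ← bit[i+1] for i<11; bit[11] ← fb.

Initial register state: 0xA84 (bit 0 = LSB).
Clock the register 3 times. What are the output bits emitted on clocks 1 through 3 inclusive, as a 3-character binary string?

001

reg_0 = 0xA84
clock 1: out=0, reg = 0x542
clock 2: out=0, reg = 0xAA1
clock 3: out=1, reg = 0x550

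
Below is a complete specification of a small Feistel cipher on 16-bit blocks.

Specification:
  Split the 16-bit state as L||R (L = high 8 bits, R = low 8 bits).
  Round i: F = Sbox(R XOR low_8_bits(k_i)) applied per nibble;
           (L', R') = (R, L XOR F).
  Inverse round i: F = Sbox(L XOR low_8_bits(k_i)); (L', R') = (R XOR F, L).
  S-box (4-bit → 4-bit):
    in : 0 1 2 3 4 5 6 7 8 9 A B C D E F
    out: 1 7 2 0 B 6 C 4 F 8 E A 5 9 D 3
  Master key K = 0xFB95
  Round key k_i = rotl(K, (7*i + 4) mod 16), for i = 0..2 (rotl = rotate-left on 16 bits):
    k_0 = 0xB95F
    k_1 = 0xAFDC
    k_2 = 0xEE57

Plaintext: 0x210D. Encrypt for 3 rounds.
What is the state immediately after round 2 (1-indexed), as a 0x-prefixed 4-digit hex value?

0x438E

s_0 = plaintext = 0x210D
s_1 = Round(s_0, k_0) = 0x0D43
s_2 = Round(s_1, k_1) = 0x438E
s_3 = Round(s_2, k_2) = 0x8EDB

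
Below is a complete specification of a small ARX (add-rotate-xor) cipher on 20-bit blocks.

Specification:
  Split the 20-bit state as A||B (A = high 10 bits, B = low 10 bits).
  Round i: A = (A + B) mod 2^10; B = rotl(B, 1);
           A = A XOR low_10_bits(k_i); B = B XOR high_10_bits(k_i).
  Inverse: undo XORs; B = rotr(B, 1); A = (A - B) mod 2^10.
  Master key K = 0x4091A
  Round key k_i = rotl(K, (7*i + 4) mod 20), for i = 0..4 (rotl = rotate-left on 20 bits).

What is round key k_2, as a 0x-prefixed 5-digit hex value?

K = 0x4091A
k_0 = rotl(K, (7*0+4) mod 20) = rotl(K, 4) = 0x091A4
k_1 = rotl(K, (7*1+4) mod 20) = rotl(K, 11) = 0x8D204
k_2 = rotl(K, (7*2+4) mod 20) = rotl(K, 18) = 0x90246

0x90246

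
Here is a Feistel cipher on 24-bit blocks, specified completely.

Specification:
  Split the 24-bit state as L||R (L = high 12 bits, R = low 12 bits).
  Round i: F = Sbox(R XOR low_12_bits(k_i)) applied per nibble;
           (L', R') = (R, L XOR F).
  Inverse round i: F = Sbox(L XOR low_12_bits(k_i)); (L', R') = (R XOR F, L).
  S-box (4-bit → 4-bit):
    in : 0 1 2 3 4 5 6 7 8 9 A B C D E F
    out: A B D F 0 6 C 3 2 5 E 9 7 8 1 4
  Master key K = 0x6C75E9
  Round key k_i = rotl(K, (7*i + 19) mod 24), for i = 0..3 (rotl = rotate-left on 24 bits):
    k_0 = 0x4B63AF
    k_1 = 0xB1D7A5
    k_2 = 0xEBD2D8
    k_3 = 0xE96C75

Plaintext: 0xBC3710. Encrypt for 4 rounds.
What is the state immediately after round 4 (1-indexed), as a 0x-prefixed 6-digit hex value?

0x671EFD

s_0 = plaintext = 0xBC3710
s_1 = Round(s_0, k_0) = 0x710B57
s_2 = Round(s_1, k_1) = 0xB5705D
s_3 = Round(s_2, k_2) = 0x05D671
s_4 = Round(s_3, k_3) = 0x671EFD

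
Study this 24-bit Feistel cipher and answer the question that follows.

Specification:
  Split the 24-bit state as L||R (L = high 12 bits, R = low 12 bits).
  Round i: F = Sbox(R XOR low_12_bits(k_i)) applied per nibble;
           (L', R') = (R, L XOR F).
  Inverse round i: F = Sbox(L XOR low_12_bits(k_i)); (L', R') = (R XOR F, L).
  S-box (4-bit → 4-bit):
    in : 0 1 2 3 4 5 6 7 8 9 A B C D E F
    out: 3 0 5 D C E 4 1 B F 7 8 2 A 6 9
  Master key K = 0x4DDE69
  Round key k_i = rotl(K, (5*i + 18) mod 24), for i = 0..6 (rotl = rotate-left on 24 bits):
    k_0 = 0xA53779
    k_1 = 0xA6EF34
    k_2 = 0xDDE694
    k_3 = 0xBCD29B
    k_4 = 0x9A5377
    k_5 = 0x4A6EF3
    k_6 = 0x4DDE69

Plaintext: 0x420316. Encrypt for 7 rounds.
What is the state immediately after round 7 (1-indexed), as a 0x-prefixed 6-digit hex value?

s_0 = plaintext = 0x420316
s_1 = Round(s_0, k_0) = 0x316869
s_2 = Round(s_1, k_1) = 0x8692FC
s_3 = Round(s_2, k_2) = 0x2FC422
s_4 = Round(s_3, k_3) = 0x422673
s_5 = Round(s_4, k_4) = 0x673A1E
s_6 = Round(s_5, k_5) = 0xA1EA19
s_7 = Round(s_6, k_6) = 0xA1960D

0xA1960D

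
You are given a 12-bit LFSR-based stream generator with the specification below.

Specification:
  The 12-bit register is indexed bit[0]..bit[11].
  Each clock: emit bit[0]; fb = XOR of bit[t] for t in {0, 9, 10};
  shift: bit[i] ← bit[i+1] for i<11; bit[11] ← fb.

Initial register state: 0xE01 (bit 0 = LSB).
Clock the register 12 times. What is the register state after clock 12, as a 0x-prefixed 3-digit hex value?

0x2E9

reg_0 = 0xE01
clock 1: out=1, reg = 0xF00
clock 2: out=0, reg = 0x780
clock 3: out=0, reg = 0x3C0
clock 4: out=0, reg = 0x9E0
clock 5: out=0, reg = 0x4F0
clock 6: out=0, reg = 0xA78
clock 7: out=0, reg = 0xD3C
clock 8: out=0, reg = 0xE9E
clock 9: out=0, reg = 0x74F
clock 10: out=1, reg = 0xBA7
clock 11: out=1, reg = 0x5D3
clock 12: out=1, reg = 0x2E9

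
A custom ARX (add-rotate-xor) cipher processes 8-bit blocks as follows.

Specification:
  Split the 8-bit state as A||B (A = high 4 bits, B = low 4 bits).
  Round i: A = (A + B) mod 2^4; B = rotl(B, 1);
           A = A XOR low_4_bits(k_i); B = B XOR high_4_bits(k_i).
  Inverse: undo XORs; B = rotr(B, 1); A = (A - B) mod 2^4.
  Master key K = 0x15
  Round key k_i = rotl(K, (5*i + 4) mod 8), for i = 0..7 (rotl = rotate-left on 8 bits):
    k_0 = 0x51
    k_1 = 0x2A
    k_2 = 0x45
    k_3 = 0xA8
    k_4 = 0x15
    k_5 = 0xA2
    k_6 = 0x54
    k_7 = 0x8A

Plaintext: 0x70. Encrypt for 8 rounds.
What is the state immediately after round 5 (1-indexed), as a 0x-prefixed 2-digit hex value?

0xC1

s_0 = plaintext = 0x70
s_1 = Round(s_0, k_0) = 0x65
s_2 = Round(s_1, k_1) = 0x18
s_3 = Round(s_2, k_2) = 0xC5
s_4 = Round(s_3, k_3) = 0x90
s_5 = Round(s_4, k_4) = 0xC1
s_6 = Round(s_5, k_5) = 0xF8
s_7 = Round(s_6, k_6) = 0x34
s_8 = Round(s_7, k_7) = 0xD0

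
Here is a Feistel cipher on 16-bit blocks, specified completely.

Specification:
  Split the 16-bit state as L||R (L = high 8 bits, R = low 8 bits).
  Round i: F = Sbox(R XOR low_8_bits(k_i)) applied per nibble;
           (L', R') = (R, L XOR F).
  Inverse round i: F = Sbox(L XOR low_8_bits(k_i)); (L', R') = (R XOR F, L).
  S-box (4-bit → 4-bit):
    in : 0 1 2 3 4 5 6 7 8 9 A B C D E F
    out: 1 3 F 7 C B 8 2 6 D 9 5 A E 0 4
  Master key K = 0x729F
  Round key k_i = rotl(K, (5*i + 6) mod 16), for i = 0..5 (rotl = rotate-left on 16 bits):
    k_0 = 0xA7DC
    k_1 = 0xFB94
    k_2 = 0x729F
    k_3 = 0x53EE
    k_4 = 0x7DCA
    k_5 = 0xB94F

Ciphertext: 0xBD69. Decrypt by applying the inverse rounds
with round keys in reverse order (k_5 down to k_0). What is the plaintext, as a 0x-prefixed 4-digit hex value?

s_0 = ciphertext = 0xBD69
s_1 = InvRound(s_0, k_5) = 0x26BD
s_2 = InvRound(s_1, k_4) = 0xB726
s_3 = InvRound(s_2, k_3) = 0x9BB7
s_4 = InvRound(s_3, k_2) = 0xAB9B
s_5 = InvRound(s_4, k_1) = 0xEFAB
s_6 = InvRound(s_5, k_0) = 0xDCEF

0xDCEF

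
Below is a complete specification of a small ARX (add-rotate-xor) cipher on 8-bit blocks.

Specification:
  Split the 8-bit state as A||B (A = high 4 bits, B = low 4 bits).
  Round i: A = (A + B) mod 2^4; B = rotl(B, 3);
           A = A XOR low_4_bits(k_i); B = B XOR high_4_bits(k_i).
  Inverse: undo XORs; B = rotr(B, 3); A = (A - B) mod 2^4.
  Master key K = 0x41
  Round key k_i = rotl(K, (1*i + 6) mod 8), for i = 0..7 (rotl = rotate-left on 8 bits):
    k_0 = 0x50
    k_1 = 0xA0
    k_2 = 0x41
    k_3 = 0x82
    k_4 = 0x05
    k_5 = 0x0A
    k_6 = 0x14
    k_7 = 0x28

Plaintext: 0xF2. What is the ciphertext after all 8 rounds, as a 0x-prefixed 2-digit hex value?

s_0 = plaintext = 0xF2
s_1 = Round(s_0, k_0) = 0x14
s_2 = Round(s_1, k_1) = 0x58
s_3 = Round(s_2, k_2) = 0xC0
s_4 = Round(s_3, k_3) = 0xE8
s_5 = Round(s_4, k_4) = 0x34
s_6 = Round(s_5, k_5) = 0xD2
s_7 = Round(s_6, k_6) = 0xB0
s_8 = Round(s_7, k_7) = 0x32

0x32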